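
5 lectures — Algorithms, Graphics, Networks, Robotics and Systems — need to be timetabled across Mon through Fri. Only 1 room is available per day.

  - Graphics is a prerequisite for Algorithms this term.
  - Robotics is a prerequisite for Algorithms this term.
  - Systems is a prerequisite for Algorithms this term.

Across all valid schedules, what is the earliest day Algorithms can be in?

Thu

Precedence pushes Algorithms to at least Tue.
Algorithms at Thu is achievable: Robotics=Tue, Networks=Fri, Graphics=Mon, Algorithms=Thu, Systems=Wed.
Nothing earlier works — the capacity limit rule out every day before Thu.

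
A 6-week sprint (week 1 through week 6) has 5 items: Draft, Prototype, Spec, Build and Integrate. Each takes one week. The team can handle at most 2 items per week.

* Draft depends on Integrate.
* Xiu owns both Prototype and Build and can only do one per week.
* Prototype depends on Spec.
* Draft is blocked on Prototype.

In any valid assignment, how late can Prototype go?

week 5

Precedence pushes Prototype to at least week 2; downstream work caps Prototype at week 5.
Prototype at week 5 is achievable: Spec=week 1; Prototype=week 5; Draft=week 6; Integrate=week 1; Build=week 2.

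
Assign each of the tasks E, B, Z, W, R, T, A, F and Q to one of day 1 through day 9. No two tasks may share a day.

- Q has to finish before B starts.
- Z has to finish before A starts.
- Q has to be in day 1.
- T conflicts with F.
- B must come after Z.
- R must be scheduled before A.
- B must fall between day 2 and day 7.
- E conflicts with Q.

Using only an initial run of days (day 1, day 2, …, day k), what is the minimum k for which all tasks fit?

The precedence chain requires at least 2 distinct days.
With at most 1 per day and 9 tasks, at least 9 days are needed.
9 works (last occupied day: day 9): for example T -> day 8; A -> day 5; F -> day 9; R -> day 4; W -> day 7; E -> day 6; B -> day 3; Z -> day 2; Q -> day 1.

9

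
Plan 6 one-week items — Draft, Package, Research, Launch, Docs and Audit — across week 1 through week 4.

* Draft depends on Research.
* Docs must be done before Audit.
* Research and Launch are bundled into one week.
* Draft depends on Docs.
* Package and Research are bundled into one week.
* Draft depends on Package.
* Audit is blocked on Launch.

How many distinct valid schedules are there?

26

Splitting on Draft: it can be week 2 (3), week 3 (9), week 4 (14). Listing each branch's schedules as (Package, Research, Launch, Docs, Audit) by week number:
Draft=week 2: (1,1,1,1,2) (1,1,1,1,3) (1,1,1,1,4) — 3.
Draft=week 3: (1,1,1,1,2) (1,1,1,1,3) (1,1,1,1,4) (1,1,1,2,3) (1,1,1,2,4) (2,2,2,1,3) (2,2,2,1,4) (2,2,2,2,3) (2,2,2,2,4) — 9.
Draft=week 4: (1,1,1,1,2) (1,1,1,1,3) (1,1,1,1,4) (1,1,1,2,3) (1,1,1,2,4) (1,1,1,3,4) (2,2,2,1,3) (2,2,2,1,4) (2,2,2,2,3) (2,2,2,2,4) (2,2,2,3,4) (3,3,3,1,4) (3,3,3,2,4) (3,3,3,3,4) — 14.
Summing: 3 + 9 + 14 = 26.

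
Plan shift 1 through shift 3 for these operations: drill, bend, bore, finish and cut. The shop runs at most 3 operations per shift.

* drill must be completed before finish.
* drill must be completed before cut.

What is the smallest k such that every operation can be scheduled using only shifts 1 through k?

The precedence chain requires at least 2 distinct shifts.
With at most 3 per shift and 5 operations, at least 2 shifts are needed.
2 works (last occupied shift: shift 2): for example drill=shift 1; bend=shift 1; finish=shift 2; cut=shift 2; bore=shift 1.

2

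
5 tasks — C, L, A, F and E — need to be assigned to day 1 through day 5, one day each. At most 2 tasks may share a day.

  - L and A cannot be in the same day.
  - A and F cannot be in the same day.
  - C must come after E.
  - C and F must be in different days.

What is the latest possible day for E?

day 4

Downstream work caps E at day 4.
E at day 4 is achievable: L -> day 1, C -> day 5, F -> day 1, A -> day 2, E -> day 4.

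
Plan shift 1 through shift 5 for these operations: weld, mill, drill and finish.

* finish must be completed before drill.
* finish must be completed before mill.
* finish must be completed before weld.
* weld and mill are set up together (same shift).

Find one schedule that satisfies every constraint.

finish=shift 1; mill=shift 2; drill=shift 2; weld=shift 2

Checking: finish(shift 1) before mill(shift 2); finish(shift 1) before drill(shift 2); finish(shift 1) before weld(shift 2); weld = mill = shift 2.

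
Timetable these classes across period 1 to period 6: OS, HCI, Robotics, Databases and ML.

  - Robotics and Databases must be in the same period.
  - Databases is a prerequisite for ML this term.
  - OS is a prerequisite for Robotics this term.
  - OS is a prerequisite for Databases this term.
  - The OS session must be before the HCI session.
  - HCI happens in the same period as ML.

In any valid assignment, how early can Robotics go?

Precedence pushes Robotics to at least period 2; Robotics must be in the same period as Databases, which can't be after period 5, so Robotics is at most period 5.
Robotics at period 2 is achievable: HCI -> period 3; OS -> period 1; ML -> period 3; Databases -> period 2; Robotics -> period 2.

period 2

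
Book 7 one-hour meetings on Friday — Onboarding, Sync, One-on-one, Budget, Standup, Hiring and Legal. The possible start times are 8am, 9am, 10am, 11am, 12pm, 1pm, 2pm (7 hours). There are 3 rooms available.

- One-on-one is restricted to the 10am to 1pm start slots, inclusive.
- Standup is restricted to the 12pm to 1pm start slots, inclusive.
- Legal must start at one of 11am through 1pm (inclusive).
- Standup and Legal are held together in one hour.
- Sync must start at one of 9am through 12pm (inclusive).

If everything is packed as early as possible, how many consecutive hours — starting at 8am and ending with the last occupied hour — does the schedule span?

With at most 3 per hour and 7 meetings, at least 3 hours are needed.
Standup can't be placed before 12pm — that is hour 5 counting from 8am — so the schedule must run through at least 5 hours.
5 works (last occupied hour: 12pm): for example Sync -> 9am; One-on-one -> 10am; Onboarding -> 8am; Standup -> 12pm; Hiring -> 8am; Budget -> 8am; Legal -> 12pm.

5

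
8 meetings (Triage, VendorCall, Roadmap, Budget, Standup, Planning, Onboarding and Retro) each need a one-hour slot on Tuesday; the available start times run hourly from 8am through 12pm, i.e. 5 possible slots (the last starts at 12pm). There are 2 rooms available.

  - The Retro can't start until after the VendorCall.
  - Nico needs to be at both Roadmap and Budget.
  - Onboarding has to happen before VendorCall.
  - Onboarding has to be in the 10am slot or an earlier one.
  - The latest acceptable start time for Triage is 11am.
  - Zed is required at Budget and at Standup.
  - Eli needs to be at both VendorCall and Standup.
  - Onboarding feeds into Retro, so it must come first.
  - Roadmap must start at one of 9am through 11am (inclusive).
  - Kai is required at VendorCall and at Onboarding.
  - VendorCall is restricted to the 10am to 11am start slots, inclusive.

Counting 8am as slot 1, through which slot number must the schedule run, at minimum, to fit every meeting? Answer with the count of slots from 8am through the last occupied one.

4

The precedence chain requires at least 3 distinct slots.
With at most 2 per slot and 8 meetings, at least 4 slots are needed.
Propagating the time windows through the other constraints, Retro can't land before 11am — that is slot 4 counting from 8am — so the schedule must run through at least 4 slots.
4 works (last occupied slot: 11am): for example Planning -> 11am, Retro -> 11am, VendorCall -> 10am, Onboarding -> 8am, Budget -> 10am, Triage -> 8am, Standup -> 9am, Roadmap -> 9am.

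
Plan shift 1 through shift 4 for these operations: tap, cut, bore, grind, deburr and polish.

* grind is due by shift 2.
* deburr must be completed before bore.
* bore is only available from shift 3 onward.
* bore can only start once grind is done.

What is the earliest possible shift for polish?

shift 1

polish at shift 1 is achievable: polish -> shift 1, grind -> shift 1, deburr -> shift 1, tap -> shift 1, cut -> shift 1, bore -> shift 3.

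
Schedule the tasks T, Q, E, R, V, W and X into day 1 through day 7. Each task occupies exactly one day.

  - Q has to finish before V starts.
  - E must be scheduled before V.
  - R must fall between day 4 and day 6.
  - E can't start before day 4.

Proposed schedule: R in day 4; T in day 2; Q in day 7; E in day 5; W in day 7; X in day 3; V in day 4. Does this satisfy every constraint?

Invalid. Q has to finish before V starts.

R must fall between day 4 and day 6 — holds.
Q has to finish before V starts — violated.
E can't start before day 4 — holds.
E must be scheduled before V — violated.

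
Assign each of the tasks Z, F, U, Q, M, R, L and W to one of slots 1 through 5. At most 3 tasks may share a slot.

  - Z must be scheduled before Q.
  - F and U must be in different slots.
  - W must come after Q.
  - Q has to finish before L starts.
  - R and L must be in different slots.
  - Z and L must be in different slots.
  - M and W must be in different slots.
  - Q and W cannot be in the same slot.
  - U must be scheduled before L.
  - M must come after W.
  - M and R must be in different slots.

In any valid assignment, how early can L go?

Precedence pushes L to at least 3.
L at 3 is achievable: Z=1, F=2, M=4, L=3, R=1, U=1, Q=2, W=3.

3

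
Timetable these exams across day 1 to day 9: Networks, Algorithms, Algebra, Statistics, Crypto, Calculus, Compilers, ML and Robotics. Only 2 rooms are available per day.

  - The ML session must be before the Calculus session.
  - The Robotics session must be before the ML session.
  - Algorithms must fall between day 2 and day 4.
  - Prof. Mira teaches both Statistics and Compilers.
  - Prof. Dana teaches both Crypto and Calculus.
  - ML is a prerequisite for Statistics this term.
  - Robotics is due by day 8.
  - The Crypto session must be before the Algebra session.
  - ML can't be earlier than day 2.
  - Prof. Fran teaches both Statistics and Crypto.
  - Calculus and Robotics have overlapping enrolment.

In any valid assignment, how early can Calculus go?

Precedence pushes Calculus to at least day 3.
Calculus at day 3 is achievable: Robotics -> day 1; Algorithms -> day 2; Crypto -> day 1; Networks -> day 4; ML -> day 2; Compilers -> day 5; Statistics -> day 4; Calculus -> day 3; Algebra -> day 3.

day 3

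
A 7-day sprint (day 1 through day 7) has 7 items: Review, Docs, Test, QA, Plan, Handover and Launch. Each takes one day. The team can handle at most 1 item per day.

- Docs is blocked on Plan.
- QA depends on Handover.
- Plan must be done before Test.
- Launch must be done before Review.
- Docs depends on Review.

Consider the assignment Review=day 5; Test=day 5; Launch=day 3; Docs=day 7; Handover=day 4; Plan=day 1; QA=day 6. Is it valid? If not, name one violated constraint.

The team can handle at most 1 item per day — violated.
Launch must be done before Review — holds.
Plan must be done before Test — holds.
Docs is blocked on Plan — holds.
QA depends on Handover — holds.
Docs depends on Review — holds.

No. The team can handle at most 1 item per day is not satisfied.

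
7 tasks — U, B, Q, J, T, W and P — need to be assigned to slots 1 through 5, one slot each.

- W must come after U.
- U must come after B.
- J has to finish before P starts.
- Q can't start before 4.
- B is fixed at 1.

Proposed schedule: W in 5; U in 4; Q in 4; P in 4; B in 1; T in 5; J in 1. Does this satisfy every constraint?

Yes

W must come after U — holds.
J has to finish before P starts — holds.
B is fixed at 1 — holds.
Q can't start before 4 — holds.
U must come after B — holds.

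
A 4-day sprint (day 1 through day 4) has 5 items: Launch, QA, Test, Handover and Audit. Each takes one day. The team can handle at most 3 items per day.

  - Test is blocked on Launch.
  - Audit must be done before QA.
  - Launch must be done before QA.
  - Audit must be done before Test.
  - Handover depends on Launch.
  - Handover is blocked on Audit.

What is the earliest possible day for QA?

Precedence pushes QA to at least day 2.
QA at day 2 is achievable: QA -> day 2, Handover -> day 2, Audit -> day 1, Test -> day 2, Launch -> day 1.

day 2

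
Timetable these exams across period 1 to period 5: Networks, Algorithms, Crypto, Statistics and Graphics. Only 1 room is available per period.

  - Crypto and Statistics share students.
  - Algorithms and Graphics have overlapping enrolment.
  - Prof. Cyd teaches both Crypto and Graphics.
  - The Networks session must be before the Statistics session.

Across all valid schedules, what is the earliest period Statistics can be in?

Precedence pushes Statistics to at least period 2.
Statistics at period 2 is achievable: Crypto in period 4, Algorithms in period 3, Graphics in period 5, Statistics in period 2, Networks in period 1.

period 2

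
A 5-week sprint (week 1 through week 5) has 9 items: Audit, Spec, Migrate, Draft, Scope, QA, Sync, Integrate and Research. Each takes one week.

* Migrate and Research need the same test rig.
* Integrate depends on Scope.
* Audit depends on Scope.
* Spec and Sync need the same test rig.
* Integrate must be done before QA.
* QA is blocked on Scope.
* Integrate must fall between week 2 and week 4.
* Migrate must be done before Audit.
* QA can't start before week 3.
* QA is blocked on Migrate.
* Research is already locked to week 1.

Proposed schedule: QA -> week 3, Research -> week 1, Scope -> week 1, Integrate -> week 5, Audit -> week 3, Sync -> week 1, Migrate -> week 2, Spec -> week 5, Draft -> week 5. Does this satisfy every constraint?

No — it violates: Integrate must be done before QA

Migrate and Research need the same test rig — holds.
Audit depends on Scope — holds.
Spec and Sync need the same test rig — holds.
QA is blocked on Scope — holds.
QA can't start before week 3 — holds.
Migrate must be done before Audit — holds.
Integrate must fall between week 2 and week 4 — violated.
Research is already locked to week 1 — holds.
Integrate depends on Scope — holds.
QA is blocked on Migrate — holds.
Integrate must be done before QA — violated.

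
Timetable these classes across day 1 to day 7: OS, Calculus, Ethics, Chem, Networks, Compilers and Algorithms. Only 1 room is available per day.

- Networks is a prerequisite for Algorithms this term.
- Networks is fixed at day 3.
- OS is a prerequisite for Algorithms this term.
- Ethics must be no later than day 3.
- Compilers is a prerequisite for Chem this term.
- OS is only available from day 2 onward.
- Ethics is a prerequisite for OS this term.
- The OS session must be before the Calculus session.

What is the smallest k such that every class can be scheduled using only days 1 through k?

7 days

The precedence chain requires at least 3 distinct days.
With at most 1 per day and 7 classes, at least 7 days are needed.
Propagating the time windows through the other constraints, Algorithms can't land before day 4, so the schedule must run through at least day 4.
7 works (last occupied day: day 7): for example Ethics=day 1; OS=day 2; Networks=day 3; Calculus=day 5; Algorithms=day 4; Compilers=day 6; Chem=day 7.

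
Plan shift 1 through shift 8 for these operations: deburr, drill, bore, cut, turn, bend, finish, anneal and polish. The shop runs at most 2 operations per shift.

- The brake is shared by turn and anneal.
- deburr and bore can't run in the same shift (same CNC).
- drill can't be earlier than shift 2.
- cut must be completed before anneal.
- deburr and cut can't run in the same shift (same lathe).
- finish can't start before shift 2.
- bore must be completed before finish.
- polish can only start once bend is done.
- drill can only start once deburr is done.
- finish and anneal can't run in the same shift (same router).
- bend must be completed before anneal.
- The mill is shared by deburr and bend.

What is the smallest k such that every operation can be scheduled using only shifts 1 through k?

5 shifts

The precedence chain requires at least 2 distinct shifts.
With at most 2 per shift and 9 operations, at least 5 shifts are needed.
5 works (last occupied shift: shift 5): for example bore=shift 2; bend=shift 3; finish=shift 3; drill=shift 2; cut=shift 4; polish=shift 4; anneal=shift 5; deburr=shift 1; turn=shift 1.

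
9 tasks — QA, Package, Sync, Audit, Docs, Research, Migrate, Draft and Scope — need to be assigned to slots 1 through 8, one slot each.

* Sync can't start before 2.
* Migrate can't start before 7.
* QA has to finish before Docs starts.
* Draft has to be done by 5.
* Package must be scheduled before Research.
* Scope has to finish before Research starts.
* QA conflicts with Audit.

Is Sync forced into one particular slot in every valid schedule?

No

Sync can be 2 (e.g. Research -> 2; Package -> 1; Audit -> 2; Draft -> 1; QA -> 1; Migrate -> 7; Scope -> 1; Sync -> 2; Docs -> 2) or 3 (e.g. Scope -> 1, Migrate -> 7, Docs -> 2, Research -> 2, QA -> 1, Audit -> 2, Draft -> 1, Sync -> 3, Package -> 1).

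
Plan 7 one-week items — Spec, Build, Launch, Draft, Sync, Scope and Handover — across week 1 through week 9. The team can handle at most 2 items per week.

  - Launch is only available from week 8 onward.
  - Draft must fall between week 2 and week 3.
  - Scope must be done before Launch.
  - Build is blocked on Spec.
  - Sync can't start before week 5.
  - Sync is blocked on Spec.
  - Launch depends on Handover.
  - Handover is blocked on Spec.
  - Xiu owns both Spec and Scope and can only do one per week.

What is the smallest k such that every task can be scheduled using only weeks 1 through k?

The precedence chain requires at least 3 distinct weeks.
With at most 2 per week and 7 tasks, at least 4 weeks are needed.
Launch can't be placed before week 8, so the schedule must run through at least week 8.
8 works (last occupied week: week 8): for example Draft=week 2, Handover=week 2, Launch=week 8, Sync=week 5, Spec=week 1, Scope=week 3, Build=week 3.

8 weeks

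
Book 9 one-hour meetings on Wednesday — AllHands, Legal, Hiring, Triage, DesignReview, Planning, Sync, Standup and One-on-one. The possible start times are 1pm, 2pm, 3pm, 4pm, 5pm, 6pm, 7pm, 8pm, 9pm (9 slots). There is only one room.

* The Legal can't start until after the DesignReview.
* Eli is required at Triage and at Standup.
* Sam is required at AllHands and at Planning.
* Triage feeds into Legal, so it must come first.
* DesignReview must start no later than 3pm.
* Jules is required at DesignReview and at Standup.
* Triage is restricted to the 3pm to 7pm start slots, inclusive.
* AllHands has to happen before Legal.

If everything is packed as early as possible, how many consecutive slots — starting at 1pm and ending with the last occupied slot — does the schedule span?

The precedence chain requires at least 2 distinct slots.
With at most 1 per slot and 9 meetings, at least 9 slots are needed.
Propagating the time windows through the other constraints, Legal can't land before 4pm — that is slot 4 counting from 1pm — so the schedule must run through at least 4 slots.
9 works (last occupied slot: 9pm): for example Hiring in 5pm, AllHands in 2pm, Triage in 3pm, Legal in 4pm, Standup in 8pm, DesignReview in 1pm, Sync in 7pm, One-on-one in 9pm, Planning in 6pm.

9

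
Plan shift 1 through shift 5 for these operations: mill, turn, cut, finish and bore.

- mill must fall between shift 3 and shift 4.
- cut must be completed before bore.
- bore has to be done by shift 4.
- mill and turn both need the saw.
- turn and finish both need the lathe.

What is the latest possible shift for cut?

shift 3

Downstream work caps cut at shift 3.
cut at shift 3 is achievable: mill=shift 3; finish=shift 2; turn=shift 1; cut=shift 3; bore=shift 4.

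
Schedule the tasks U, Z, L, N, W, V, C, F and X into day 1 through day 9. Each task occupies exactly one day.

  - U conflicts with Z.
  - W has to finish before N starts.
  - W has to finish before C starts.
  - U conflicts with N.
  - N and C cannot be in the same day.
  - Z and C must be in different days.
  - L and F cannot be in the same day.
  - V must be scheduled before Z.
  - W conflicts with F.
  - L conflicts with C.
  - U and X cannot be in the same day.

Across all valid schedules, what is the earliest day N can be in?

Precedence pushes N to at least day 2.
N at day 2 is achievable: N in day 2; C in day 3; L in day 1; U in day 1; F in day 2; X in day 2; V in day 1; W in day 1; Z in day 2.

day 2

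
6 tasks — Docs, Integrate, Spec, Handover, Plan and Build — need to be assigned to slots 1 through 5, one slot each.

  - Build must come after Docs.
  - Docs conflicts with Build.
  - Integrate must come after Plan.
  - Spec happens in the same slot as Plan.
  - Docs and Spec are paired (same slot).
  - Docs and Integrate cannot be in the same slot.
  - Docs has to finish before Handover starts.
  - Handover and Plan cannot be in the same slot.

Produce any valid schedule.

Docs=1; Plan=1; Integrate=2; Build=2; Spec=1; Handover=2

Checking: Docs(1) before Handover(2); Plan(1) before Integrate(2); Docs(1) before Build(2); Handover(2) != Plan(1); Docs(1) != Build(2); Docs(1) != Integrate(2); Spec = Plan = 1; Docs = Spec = 1.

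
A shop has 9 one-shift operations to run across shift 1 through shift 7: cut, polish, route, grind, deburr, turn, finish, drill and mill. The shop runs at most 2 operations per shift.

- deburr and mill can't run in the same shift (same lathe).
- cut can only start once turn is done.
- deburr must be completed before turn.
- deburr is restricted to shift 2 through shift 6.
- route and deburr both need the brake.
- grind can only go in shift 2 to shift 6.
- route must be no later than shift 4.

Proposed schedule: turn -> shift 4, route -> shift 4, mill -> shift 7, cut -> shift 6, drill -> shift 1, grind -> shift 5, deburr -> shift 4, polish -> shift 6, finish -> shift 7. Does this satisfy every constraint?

deburr and mill can't run in the same shift (same lathe) — holds.
The shop runs at most 2 operations per shift — violated.
cut can only start once turn is done — holds.
deburr is restricted to shift 2 through shift 6 — holds.
route and deburr both need the brake — violated.
route must be no later than shift 4 — holds.
deburr must be completed before turn — violated.
grind can only go in shift 2 to shift 6 — holds.

No. route and deburr both need the brake is not satisfied.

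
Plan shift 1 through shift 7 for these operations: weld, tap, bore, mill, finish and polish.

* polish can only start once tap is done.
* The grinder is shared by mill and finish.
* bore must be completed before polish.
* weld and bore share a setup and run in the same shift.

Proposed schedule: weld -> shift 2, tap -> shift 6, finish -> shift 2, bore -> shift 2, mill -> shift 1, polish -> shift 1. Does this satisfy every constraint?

No — it violates: polish can only start once tap is done

polish can only start once tap is done — violated.
The grinder is shared by mill and finish — holds.
bore must be completed before polish — violated.
weld and bore share a setup and run in the same shift — holds.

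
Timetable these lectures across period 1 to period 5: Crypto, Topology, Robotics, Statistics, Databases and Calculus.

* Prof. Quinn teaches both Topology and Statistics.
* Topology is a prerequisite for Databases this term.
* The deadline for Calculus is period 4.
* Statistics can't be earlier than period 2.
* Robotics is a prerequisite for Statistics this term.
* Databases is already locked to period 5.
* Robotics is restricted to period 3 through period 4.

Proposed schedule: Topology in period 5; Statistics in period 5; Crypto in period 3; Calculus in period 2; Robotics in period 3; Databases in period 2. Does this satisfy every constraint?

No — it violates: Topology is a prerequisite for Databases this term

Robotics is a prerequisite for Statistics this term — holds.
Robotics is restricted to period 3 through period 4 — holds.
Prof. Quinn teaches both Topology and Statistics — violated.
Databases is already locked to period 5 — violated.
Topology is a prerequisite for Databases this term — violated.
Statistics can't be earlier than period 2 — holds.
The deadline for Calculus is period 4 — holds.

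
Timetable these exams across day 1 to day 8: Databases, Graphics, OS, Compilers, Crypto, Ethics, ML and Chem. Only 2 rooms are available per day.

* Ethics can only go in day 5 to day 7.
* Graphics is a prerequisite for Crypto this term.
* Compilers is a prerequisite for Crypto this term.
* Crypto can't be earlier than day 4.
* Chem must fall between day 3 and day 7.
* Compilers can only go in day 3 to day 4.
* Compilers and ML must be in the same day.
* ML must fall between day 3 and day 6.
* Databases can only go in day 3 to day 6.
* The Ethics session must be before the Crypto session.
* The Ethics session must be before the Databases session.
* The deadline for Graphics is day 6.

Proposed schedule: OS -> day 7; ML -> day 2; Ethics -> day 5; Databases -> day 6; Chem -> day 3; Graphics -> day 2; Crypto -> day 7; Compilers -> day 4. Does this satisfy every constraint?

Graphics is a prerequisite for Crypto this term — holds.
Ethics can only go in day 5 to day 7 — holds.
Compilers and ML must be in the same day — violated.
Crypto can't be earlier than day 4 — holds.
Databases can only go in day 3 to day 6 — holds.
The Ethics session must be before the Crypto session — holds.
Compilers is a prerequisite for Crypto this term — holds.
ML must fall between day 3 and day 6 — violated.
The deadline for Graphics is day 6 — holds.
Only 2 rooms are available per day — holds.
Compilers can only go in day 3 to day 4 — holds.
Chem must fall between day 3 and day 7 — holds.
The Ethics session must be before the Databases session — holds.

Invalid. Compilers and ML must be in the same day.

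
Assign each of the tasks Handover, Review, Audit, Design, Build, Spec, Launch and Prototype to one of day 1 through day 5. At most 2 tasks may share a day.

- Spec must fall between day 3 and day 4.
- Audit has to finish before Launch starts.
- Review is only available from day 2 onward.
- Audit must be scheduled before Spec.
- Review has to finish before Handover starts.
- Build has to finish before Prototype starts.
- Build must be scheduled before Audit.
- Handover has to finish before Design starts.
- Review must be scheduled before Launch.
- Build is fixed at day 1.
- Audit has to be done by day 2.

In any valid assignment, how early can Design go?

Precedence pushes Design to at least day 4.
Design at day 4 is achievable: Audit -> day 2; Prototype -> day 5; Review -> day 2; Handover -> day 3; Build -> day 1; Spec -> day 3; Design -> day 4; Launch -> day 4.

day 4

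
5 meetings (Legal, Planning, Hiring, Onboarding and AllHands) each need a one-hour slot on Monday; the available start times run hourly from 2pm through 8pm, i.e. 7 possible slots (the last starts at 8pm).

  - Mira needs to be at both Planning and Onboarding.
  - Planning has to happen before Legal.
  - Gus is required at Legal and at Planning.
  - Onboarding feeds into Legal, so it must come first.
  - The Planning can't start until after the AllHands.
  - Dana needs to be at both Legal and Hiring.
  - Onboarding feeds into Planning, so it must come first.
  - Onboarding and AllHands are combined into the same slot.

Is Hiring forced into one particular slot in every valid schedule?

No

Hiring can be 2pm (e.g. Hiring in 2pm; Planning in 3pm; AllHands in 2pm; Legal in 4pm; Onboarding in 2pm) or 3pm (e.g. Hiring in 3pm; AllHands in 2pm; Legal in 4pm; Onboarding in 2pm; Planning in 3pm).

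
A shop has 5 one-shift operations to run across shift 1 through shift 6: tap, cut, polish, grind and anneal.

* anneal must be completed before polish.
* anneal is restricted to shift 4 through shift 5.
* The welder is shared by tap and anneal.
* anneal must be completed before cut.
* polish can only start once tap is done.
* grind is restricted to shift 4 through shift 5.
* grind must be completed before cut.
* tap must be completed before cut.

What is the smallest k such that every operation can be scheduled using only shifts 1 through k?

The precedence chain requires at least 2 distinct shifts.
Propagating the time windows through the other constraints, cut can't land before shift 5, so the schedule must run through at least shift 5.
5 works (last occupied shift: shift 5): for example polish -> shift 5; tap -> shift 1; grind -> shift 4; cut -> shift 5; anneal -> shift 4.

5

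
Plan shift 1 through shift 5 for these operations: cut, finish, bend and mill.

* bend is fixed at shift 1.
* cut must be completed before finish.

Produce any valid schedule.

cut in shift 1; bend in shift 1; mill in shift 1; finish in shift 2

Checking: cut(shift 1) before finish(shift 2); bend=shift 1 in [shift 1,shift 1].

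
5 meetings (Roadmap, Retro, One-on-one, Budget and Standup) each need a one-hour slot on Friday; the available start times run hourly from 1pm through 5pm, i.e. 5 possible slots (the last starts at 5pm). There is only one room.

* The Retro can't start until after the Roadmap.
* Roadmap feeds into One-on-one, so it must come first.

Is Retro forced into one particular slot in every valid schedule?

No

Retro can be 2pm (e.g. Roadmap in 1pm; Standup in 5pm; Retro in 2pm; Budget in 4pm; One-on-one in 3pm) or 3pm (e.g. Retro=3pm; One-on-one=2pm; Standup=5pm; Budget=4pm; Roadmap=1pm).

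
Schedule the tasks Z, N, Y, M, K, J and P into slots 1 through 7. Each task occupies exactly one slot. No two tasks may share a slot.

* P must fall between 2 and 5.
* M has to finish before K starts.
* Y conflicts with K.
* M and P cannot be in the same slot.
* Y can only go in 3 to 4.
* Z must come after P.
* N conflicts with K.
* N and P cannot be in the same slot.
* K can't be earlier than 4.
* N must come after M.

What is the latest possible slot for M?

Downstream work caps M at 6.
M at 5 is achievable: N in 7, P in 2, Z in 4, Y in 3, M in 5, J in 1, K in 6.
Nothing later works — the conflict and capacity constraints rule out every slot after 5.

5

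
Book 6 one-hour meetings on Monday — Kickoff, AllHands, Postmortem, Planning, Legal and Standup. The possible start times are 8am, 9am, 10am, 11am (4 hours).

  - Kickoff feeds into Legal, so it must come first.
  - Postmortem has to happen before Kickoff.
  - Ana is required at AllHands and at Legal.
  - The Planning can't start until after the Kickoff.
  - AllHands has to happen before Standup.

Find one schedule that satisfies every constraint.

Standup in 9am; Kickoff in 9am; AllHands in 8am; Legal in 10am; Postmortem in 8am; Planning in 10am

Checking: Postmortem(8am) before Kickoff(9am); AllHands(8am) before Standup(9am); Kickoff(9am) before Planning(10am); Kickoff(9am) before Legal(10am); AllHands(8am) != Legal(10am).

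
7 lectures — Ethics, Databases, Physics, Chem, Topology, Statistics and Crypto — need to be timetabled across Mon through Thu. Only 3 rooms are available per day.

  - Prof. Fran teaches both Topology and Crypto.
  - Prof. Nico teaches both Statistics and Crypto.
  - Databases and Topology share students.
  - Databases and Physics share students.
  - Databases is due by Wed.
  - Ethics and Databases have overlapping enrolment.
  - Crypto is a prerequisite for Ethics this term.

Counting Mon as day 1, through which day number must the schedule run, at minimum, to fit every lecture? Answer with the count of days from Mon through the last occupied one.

The precedence chain requires at least 2 distinct days.
With at most 3 per day and 7 lectures, at least 3 days are needed.
3 works (last occupied day: Wed): for example Chem in Mon, Statistics in Wed, Topology in Tue, Physics in Tue, Crypto in Mon, Ethics in Tue, Databases in Mon.

3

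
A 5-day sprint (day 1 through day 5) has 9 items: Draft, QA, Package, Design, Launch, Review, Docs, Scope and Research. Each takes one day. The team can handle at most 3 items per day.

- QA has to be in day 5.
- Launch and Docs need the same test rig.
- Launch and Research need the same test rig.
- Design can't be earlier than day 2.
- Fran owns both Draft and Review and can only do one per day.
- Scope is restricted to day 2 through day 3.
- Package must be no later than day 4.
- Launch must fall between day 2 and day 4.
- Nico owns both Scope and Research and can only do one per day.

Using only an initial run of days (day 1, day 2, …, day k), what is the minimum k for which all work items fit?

With at most 3 per day and 9 work items, at least 3 days are needed.
QA can't be placed before day 5, so the schedule must run through at least day 5.
5 works (last occupied day: day 5): for example Research=day 3; Launch=day 2; Package=day 1; QA=day 5; Draft=day 1; Scope=day 2; Review=day 3; Design=day 2; Docs=day 1.

5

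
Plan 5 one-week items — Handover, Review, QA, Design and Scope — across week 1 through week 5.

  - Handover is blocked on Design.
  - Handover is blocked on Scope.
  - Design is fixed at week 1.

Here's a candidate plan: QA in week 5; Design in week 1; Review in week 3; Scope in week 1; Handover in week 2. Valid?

Yes

Handover is blocked on Design — holds.
Design is fixed at week 1 — holds.
Handover is blocked on Scope — holds.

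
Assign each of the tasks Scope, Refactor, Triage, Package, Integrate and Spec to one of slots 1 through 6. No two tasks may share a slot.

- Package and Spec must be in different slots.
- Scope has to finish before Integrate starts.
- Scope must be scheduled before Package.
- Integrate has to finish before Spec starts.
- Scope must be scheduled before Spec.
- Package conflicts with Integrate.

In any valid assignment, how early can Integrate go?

Precedence pushes Integrate to at least 2; downstream work caps Integrate at 5.
Integrate at 2 is achievable: Scope -> 1; Package -> 4; Triage -> 6; Refactor -> 5; Integrate -> 2; Spec -> 3.

2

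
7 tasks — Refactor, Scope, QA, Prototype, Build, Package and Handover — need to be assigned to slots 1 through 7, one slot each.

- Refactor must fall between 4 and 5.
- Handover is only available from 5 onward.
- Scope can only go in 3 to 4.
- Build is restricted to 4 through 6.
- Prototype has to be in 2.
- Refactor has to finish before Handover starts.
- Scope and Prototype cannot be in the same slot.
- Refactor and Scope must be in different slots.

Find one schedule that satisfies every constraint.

QA=1, Scope=3, Build=4, Prototype=2, Handover=5, Refactor=4, Package=1

Checking: Refactor(4) before Handover(5); Refactor(4) != Scope(3); Scope(3) != Prototype(2); Scope=3 in [3,4]; Handover=5 in [5,7]; Build=4 in [4,6]; Refactor=4 in [4,5]; Prototype=2 in [2,2].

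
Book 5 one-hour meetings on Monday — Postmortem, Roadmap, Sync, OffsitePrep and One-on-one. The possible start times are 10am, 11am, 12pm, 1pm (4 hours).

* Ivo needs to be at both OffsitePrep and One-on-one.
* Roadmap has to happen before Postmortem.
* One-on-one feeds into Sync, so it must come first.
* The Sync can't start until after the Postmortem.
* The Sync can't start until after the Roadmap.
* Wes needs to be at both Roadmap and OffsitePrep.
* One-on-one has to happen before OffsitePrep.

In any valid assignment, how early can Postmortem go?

Precedence pushes Postmortem to at least 11am; downstream work caps Postmortem at 12pm.
Postmortem at 11am is achievable: Postmortem=11am; OffsitePrep=11am; One-on-one=10am; Roadmap=10am; Sync=12pm.

11am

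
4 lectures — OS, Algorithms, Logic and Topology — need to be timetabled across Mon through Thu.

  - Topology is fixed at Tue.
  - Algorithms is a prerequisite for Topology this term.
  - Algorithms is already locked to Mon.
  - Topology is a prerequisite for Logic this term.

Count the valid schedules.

Splitting on OS: it can be Mon (2), Tue (2), Wed (2), Thu (2). Listing each branch's schedules as (Algorithms, Logic, Topology):
OS=Mon: (Mon,Wed,Tue) (Mon,Thu,Tue) — 2.
OS=Tue: (Mon,Wed,Tue) (Mon,Thu,Tue) — 2.
OS=Wed: (Mon,Wed,Tue) (Mon,Thu,Tue) — 2.
OS=Thu: (Mon,Wed,Tue) (Mon,Thu,Tue) — 2.
Summing: 2 + 2 + 2 + 2 = 8.

8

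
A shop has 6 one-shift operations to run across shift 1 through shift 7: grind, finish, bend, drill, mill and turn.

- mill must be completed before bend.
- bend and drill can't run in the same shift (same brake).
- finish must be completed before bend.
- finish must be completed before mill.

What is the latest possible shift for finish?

shift 5

Downstream work caps finish at shift 5.
finish at shift 5 is achievable: grind in shift 1, turn in shift 1, bend in shift 7, mill in shift 6, drill in shift 1, finish in shift 5.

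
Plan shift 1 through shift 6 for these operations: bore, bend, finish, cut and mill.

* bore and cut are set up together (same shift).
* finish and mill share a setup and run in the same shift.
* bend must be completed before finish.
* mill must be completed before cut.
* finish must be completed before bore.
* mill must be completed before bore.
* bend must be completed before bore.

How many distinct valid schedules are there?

Splitting on bore: it can be shift 3 (1), shift 4 (3), shift 5 (6), shift 6 (10). Listing each branch's schedules as (bend, finish, cut, mill) by shift number:
bore=shift 3: (1,2,3,2) — 1.
bore=shift 4: (1,2,4,2) (1,3,4,3) (2,3,4,3) — 3.
bore=shift 5: (1,2,5,2) (1,3,5,3) (1,4,5,4) (2,3,5,3) (2,4,5,4) (3,4,5,4) — 6.
bore=shift 6: (1,2,6,2) (1,3,6,3) (1,4,6,4) (1,5,6,5) (2,3,6,3) (2,4,6,4) (2,5,6,5) (3,4,6,4) (3,5,6,5) (4,5,6,5) — 10.
Summing: 1 + 3 + 6 + 10 = 20.

20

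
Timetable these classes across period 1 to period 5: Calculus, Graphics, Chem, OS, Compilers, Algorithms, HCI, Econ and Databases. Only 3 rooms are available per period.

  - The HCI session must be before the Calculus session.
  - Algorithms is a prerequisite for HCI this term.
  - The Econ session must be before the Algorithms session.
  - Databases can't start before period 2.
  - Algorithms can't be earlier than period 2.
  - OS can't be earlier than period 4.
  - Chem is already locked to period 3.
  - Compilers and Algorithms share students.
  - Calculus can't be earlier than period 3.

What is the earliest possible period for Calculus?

Calculus is available from period 3; precedence pushes Calculus to at least period 4.
Calculus at period 4 is achievable: Graphics=period 1; Databases=period 2; Compilers=period 1; OS=period 4; Chem=period 3; HCI=period 3; Calculus=period 4; Algorithms=period 2; Econ=period 1.

period 4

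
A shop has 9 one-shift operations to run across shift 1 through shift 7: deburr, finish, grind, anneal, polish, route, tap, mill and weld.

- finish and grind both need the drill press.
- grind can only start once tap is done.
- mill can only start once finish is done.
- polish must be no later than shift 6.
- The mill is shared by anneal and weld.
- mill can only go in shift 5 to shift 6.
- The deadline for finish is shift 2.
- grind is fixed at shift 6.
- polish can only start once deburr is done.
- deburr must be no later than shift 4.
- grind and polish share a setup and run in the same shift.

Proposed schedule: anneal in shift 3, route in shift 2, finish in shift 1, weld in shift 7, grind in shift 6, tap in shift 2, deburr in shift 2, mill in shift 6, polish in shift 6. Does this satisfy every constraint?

Yes

mill can only go in shift 5 to shift 6 — holds.
The mill is shared by anneal and weld — holds.
grind and polish share a setup and run in the same shift — holds.
mill can only start once finish is done — holds.
deburr must be no later than shift 4 — holds.
The deadline for finish is shift 2 — holds.
grind can only start once tap is done — holds.
polish can only start once deburr is done — holds.
finish and grind both need the drill press — holds.
grind is fixed at shift 6 — holds.
polish must be no later than shift 6 — holds.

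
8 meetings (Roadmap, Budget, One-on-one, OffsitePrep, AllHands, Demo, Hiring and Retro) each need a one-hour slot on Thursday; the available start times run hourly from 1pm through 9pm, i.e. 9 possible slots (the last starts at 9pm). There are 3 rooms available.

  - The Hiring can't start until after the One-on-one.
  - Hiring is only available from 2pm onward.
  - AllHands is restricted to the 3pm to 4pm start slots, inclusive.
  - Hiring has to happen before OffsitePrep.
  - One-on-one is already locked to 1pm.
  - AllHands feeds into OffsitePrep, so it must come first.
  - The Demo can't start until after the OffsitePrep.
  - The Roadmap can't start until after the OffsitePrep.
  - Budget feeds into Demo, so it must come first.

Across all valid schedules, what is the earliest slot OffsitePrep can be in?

Precedence pushes OffsitePrep to at least 4pm; downstream work caps OffsitePrep at 8pm.
OffsitePrep at 4pm is achievable: One-on-one -> 1pm; Demo -> 5pm; Budget -> 1pm; Roadmap -> 5pm; OffsitePrep -> 4pm; AllHands -> 3pm; Hiring -> 2pm; Retro -> 1pm.

4pm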